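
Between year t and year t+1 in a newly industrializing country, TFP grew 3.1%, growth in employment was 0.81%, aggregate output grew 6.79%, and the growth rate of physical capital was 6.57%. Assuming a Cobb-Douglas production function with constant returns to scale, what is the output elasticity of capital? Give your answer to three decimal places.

gY = gA + α·gK + (1−α)·gL, so gY − gA − gL = α(gK − gL).
6.79 − 3.1 − 0.81 = α × (6.57 − 0.81).
2.88 = 5.76 α, so α = 0.5.

0.500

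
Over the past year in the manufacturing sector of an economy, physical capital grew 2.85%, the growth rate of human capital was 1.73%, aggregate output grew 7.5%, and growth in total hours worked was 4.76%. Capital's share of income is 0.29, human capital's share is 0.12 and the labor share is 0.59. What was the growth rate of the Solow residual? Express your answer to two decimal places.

Labor's share = 1 − 0.29 − 0.12 = 0.59.
Physical capital: 0.29 × 2.85 = 0.8265 pp.
Human capital: 0.12 × 1.73 = 0.2076 pp.
Total hours worked: 0.59 × 4.76 = 2.8084 pp.
TFP growth = 7.5 − 3.8425 = 3.6575%.

The Solow residual grew 3.66%.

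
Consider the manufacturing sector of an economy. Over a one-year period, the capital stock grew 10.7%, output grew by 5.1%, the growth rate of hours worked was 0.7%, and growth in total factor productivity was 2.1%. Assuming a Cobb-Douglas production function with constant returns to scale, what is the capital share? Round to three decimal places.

gY = gA + α·gK + (1−α)·gL, so gY − gA − gL = α(gK − gL).
5.1 − 2.1 − 0.7 = α × (10.7 − 0.7).
2.3 = 10 α, so α = 0.23.

α = 0.230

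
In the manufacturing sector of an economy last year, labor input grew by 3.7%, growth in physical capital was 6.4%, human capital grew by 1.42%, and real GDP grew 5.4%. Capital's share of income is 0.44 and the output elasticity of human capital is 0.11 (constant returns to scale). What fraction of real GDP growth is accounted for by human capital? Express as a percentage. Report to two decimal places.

Human capital contributed 0.11 × 1.42 = 0.1562 pp.
Share of growth = 0.1562 / 5.4 × 100 = 2.8926%.

Human capital accounted for 2.89% of growth.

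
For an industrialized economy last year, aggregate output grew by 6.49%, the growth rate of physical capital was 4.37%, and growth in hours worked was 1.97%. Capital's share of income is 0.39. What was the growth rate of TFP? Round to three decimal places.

TFP growth was 3.584%.

Labor's share = 1 − 0.39 = 0.61.
Physical capital: 0.39 × 4.37 = 1.7043 pp.
Hours worked: 0.61 × 1.97 = 1.2017 pp.
TFP growth = 6.49 − 2.906 = 3.584%.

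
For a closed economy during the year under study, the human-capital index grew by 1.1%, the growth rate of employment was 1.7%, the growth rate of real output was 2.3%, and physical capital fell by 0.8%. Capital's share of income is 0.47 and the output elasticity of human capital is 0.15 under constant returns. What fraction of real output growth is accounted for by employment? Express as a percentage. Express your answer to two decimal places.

Labor's share = 1 − 0.47 − 0.15 = 0.38.
Employment contributed 0.38 × 1.7 = 0.646 pp.
Share of growth = 0.646 / 2.3 × 100 = 28.087%.

28.09%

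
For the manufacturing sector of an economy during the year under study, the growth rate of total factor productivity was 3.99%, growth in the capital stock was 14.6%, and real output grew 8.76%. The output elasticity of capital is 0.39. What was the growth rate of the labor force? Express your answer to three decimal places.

-1.515%

Labor's share = 1 − 0.39 = 0.61.
gY = gA + 0.39×14.6 + 0.61×g.
0.61×g = 8.76 − 3.99 − 5.694 = -0.924.
g = -0.924 / 0.61 = -1.51475%.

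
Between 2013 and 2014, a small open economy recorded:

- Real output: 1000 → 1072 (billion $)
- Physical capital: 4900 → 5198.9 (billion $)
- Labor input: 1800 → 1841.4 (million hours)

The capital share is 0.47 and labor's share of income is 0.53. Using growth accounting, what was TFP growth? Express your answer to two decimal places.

3.11%

Real output growth = (1072 − 1000) / 1000 = 7.2%.
Physical capital growth = (5198.9 − 4900) / 4900 = 6.1%.
Labor input growth = (1841.4 − 1800) / 1800 = 2.3%.
Labor's share = 1 − 0.47 = 0.53.
Physical capital: 0.47 × 6.1 = 2.867 pp.
Labor input: 0.53 × 2.3 = 1.219 pp.
TFP growth = 7.2 − 4.086 = 3.114%.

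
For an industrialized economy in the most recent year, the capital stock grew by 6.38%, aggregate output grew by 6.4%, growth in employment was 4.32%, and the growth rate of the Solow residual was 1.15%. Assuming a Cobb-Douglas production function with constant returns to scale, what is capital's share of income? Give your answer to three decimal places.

gY = gA + α·gK + (1−α)·gL, so gY − gA − gL = α(gK − gL).
6.4 − 1.15 − 4.32 = α × (6.38 − 4.32).
0.93 = 2.06 α, so α = 0.45146.

α = 0.451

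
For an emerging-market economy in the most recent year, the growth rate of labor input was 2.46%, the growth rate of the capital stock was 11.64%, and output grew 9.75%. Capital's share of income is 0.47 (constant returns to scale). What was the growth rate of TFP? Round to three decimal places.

Labor's share = 1 − 0.47 = 0.53.
The capital stock: 0.47 × 11.64 = 5.4708 pp.
Labor input: 0.53 × 2.46 = 1.3038 pp.
TFP growth = 9.75 − 6.7746 = 2.9754%.

2.975%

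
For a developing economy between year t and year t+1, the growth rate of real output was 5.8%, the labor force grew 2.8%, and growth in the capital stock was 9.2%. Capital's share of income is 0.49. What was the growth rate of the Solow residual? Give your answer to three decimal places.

-0.136%

Labor's share = 1 − 0.49 = 0.51.
The capital stock: 0.49 × 9.2 = 4.508 pp.
The labor force: 0.51 × 2.8 = 1.428 pp.
TFP growth = 5.8 − 5.936 = -0.136%.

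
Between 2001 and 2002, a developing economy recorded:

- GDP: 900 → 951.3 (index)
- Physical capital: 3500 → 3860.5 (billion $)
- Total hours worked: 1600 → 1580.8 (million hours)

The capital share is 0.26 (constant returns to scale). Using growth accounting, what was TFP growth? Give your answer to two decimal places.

GDP growth = (951.3 − 900) / 900 = 5.7%.
Physical capital growth = (3860.5 − 3500) / 3500 = 10.3%.
Total hours worked growth = (1580.8 − 1600) / 1600 = -1.2%.
Labor's share = 1 − 0.26 = 0.74.
Physical capital: 0.26 × 10.3 = 2.678 pp.
Total hours worked: 0.74 × (-1.2) = -0.888 pp.
TFP growth = 5.7 − 1.79 = 3.91%.

3.91%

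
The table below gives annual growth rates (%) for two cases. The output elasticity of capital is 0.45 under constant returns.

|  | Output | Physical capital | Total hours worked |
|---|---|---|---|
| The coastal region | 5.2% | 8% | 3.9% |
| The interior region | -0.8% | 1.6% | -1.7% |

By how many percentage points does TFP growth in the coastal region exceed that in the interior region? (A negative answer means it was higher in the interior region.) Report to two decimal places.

0.04 percentage points

Labor's share = 1 − 0.45 = 0.55.
The coastal region: TFP = 5.2 − 3.6 − 2.145 = -0.545%.
The interior region: TFP = -0.8 − 0.72 + 0.935 = -0.585%.
Difference = -0.545 − (-0.585) = 0.04 pp.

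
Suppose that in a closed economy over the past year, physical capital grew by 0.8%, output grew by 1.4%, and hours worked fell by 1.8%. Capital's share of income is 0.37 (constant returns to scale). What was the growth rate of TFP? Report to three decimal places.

2.238%

Labor's share = 1 − 0.37 = 0.63.
Physical capital: 0.37 × 0.8 = 0.296 pp.
Hours worked: 0.63 × (-1.8) = -1.134 pp.
TFP growth = 1.4 + 0.838 = 2.238%.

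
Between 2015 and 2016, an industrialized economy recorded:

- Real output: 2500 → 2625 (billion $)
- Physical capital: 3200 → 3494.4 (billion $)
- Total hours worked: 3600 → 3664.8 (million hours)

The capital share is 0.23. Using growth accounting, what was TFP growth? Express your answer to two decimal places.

Real output growth = (2625 − 2500) / 2500 = 5%.
Physical capital growth = (3494.4 − 3200) / 3200 = 9.2%.
Total hours worked growth = (3664.8 − 3600) / 3600 = 1.8%.
Labor's share = 1 − 0.23 = 0.77.
Physical capital: 0.23 × 9.2 = 2.116 pp.
Total hours worked: 0.77 × 1.8 = 1.386 pp.
TFP growth = 5 − 3.502 = 1.498%.

TFP growth was 1.50%.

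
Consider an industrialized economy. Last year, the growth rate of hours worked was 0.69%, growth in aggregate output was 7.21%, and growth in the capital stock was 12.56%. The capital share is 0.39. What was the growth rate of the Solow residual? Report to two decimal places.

Labor's share = 1 − 0.39 = 0.61.
The capital stock: 0.39 × 12.56 = 4.8984 pp.
Hours worked: 0.61 × 0.69 = 0.4209 pp.
TFP growth = 7.21 − 5.3193 = 1.8907%.

The Solow residual grew 1.89%.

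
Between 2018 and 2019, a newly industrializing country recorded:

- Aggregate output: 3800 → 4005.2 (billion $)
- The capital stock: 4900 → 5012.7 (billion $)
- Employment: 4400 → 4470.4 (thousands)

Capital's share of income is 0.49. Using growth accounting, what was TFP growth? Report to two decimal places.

Aggregate output growth = (4005.2 − 3800) / 3800 = 5.4%.
The capital stock growth = (5012.7 − 4900) / 4900 = 2.3%.
Employment growth = (4470.4 − 4400) / 4400 = 1.6%.
Labor's share = 1 − 0.49 = 0.51.
The capital stock: 0.49 × 2.3 = 1.127 pp.
Employment: 0.51 × 1.6 = 0.816 pp.
TFP growth = 5.4 − 1.943 = 3.457%.

3.46%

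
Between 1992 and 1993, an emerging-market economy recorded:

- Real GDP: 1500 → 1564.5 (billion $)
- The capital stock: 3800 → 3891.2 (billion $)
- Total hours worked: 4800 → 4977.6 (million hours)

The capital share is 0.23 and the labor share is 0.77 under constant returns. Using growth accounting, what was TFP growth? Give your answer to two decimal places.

Real GDP growth = (1564.5 − 1500) / 1500 = 4.3%.
The capital stock growth = (3891.2 − 3800) / 3800 = 2.4%.
Total hours worked growth = (4977.6 − 4800) / 4800 = 3.7%.
Labor's share = 1 − 0.23 = 0.77.
The capital stock: 0.23 × 2.4 = 0.552 pp.
Total hours worked: 0.77 × 3.7 = 2.849 pp.
TFP growth = 4.3 − 3.401 = 0.899%.

0.90%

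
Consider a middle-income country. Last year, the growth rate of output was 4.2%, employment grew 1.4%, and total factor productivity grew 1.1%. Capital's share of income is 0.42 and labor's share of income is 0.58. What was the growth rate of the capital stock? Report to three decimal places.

5.448%

Labor's share = 1 − 0.42 = 0.58.
gY = gA + 0.58×1.4 + 0.42×g.
0.42×g = 4.2 − 1.1 − 0.812 = 2.288.
g = 2.288 / 0.42 = 5.44762%.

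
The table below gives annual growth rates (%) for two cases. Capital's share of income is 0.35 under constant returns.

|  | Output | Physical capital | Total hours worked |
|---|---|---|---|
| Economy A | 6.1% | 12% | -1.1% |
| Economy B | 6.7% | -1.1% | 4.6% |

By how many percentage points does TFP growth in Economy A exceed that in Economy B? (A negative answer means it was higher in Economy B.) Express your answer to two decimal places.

-1.48 percentage points

Labor's share = 1 − 0.35 = 0.65.
Economy A: TFP = 6.1 − 4.2 + 0.715 = 2.615%.
Economy B: TFP = 6.7 + 0.385 − 2.99 = 4.095%.
Difference = 2.615 − (4.095) = -1.48 pp.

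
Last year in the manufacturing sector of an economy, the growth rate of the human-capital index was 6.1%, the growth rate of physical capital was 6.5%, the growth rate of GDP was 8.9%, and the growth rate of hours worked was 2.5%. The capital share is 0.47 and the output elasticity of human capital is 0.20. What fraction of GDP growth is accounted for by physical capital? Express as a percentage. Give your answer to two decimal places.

Physical capital contributed 0.47 × 6.5 = 3.055 pp.
Share of growth = 3.055 / 8.9 × 100 = 34.3258%.

Physical capital accounted for 34.33% of growth.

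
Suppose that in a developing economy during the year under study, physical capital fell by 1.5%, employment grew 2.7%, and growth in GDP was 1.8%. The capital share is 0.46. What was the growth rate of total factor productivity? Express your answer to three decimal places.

Labor's share = 1 − 0.46 = 0.54.
Physical capital: 0.46 × (-1.5) = -0.69 pp.
Employment: 0.54 × 2.7 = 1.458 pp.
TFP growth = 1.8 − 0.768 = 1.032%.

1.032%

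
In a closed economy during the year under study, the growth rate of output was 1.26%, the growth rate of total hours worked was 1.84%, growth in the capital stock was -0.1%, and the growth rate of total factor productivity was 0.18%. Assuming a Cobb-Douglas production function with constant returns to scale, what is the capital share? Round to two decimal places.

gY = gA + α·gK + (1−α)·gL, so gY − gA − gL = α(gK − gL).
1.26 − 0.18 − 1.84 = α × (-0.1 − 1.84).
-0.76 = -1.94 α, so α = 0.3918.

α = 0.39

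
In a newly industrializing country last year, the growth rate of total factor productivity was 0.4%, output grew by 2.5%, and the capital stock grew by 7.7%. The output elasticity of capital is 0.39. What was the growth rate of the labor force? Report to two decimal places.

-1.48%

Labor's share = 1 − 0.39 = 0.61.
gY = gA + 0.39×7.7 + 0.61×g.
0.61×g = 2.5 − 0.4 − 3.003 = -0.903.
g = -0.903 / 0.61 = -1.4803%.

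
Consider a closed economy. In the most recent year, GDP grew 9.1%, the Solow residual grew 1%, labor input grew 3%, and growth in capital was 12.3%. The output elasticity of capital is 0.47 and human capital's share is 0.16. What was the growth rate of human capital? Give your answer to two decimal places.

Labor's share = 1 − 0.47 − 0.16 = 0.37.
gY = gA + 0.47×12.3 + 0.37×3 + 0.16×g.
0.16×g = 9.1 − 1 − 6.891 = 1.209.
g = 1.209 / 0.16 = 7.5563%.

7.56%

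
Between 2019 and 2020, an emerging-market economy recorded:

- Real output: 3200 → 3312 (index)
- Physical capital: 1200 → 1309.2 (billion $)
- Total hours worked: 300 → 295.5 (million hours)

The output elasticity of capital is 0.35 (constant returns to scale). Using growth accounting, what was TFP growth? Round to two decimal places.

1.29%

Real output growth = (3312 − 3200) / 3200 = 3.5%.
Physical capital growth = (1309.2 − 1200) / 1200 = 9.1%.
Total hours worked growth = (295.5 − 300) / 300 = -1.5%.
Labor's share = 1 − 0.35 = 0.65.
Physical capital: 0.35 × 9.1 = 3.185 pp.
Total hours worked: 0.65 × (-1.5) = -0.975 pp.
TFP growth = 3.5 − 2.21 = 1.29%.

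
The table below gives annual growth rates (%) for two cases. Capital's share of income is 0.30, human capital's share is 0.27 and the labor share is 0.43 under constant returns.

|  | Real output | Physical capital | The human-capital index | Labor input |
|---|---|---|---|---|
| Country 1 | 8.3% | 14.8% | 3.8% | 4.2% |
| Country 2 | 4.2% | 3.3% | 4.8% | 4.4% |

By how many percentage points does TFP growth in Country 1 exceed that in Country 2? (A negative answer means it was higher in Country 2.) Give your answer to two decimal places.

Labor's share = 1 − 0.3 − 0.27 = 0.43.
Country 1: TFP = 8.3 − 4.44 − 1.026 − 1.806 = 1.028%.
Country 2: TFP = 4.2 − 0.99 − 1.296 − 1.892 = 0.022%.
Difference = 1.028 − (0.022) = 1.006 pp.

1.01 percentage points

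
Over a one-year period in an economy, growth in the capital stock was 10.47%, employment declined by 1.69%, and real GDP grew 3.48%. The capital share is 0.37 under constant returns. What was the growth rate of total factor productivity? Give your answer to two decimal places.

Labor's share = 1 − 0.37 = 0.63.
The capital stock: 0.37 × 10.47 = 3.8739 pp.
Employment: 0.63 × (-1.69) = -1.0647 pp.
TFP growth = 3.48 − 2.8092 = 0.6708%.

Total factor productivity grew 0.67%.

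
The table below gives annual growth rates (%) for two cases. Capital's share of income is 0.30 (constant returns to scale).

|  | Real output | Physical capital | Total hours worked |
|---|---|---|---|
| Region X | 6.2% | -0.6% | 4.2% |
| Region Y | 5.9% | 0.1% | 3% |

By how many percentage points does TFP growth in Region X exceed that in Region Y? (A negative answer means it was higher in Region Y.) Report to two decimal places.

Labor's share = 1 − 0.3 = 0.7.
Region X: TFP = 6.2 + 0.18 − 2.94 = 3.44%.
Region Y: TFP = 5.9 − 0.03 − 2.1 = 3.77%.
Difference = 3.44 − (3.77) = -0.33 pp.

-0.33 percentage points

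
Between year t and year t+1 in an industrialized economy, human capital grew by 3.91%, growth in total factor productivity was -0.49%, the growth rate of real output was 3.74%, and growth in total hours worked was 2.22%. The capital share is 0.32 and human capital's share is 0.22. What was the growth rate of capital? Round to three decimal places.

Labor's share = 1 − 0.32 − 0.22 = 0.46.
gY = gA + 0.22×3.91 + 0.46×2.22 + 0.32×g.
0.32×g = 3.74 + 0.49 − 1.8814 = 2.3486.
g = 2.3486 / 0.32 = 7.33938%.

7.339%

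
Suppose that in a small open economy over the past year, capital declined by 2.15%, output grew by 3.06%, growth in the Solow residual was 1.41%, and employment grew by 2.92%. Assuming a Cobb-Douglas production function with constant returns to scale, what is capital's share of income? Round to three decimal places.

gY = gA + α·gK + (1−α)·gL, so gY − gA − gL = α(gK − gL).
3.06 − 1.41 − 2.92 = α × (-2.15 − 2.92).
-1.27 = -5.07 α, so α = 0.25049.

α = 0.250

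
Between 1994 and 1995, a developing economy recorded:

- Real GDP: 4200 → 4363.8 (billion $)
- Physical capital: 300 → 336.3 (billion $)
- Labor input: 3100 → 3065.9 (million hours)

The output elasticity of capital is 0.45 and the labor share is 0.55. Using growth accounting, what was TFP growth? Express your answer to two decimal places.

-0.94%

Real GDP growth = (4363.8 − 4200) / 4200 = 3.9%.
Physical capital growth = (336.3 − 300) / 300 = 12.1%.
Labor input growth = (3065.9 − 3100) / 3100 = -1.1%.
Labor's share = 1 − 0.45 = 0.55.
Physical capital: 0.45 × 12.1 = 5.445 pp.
Labor input: 0.55 × (-1.1) = -0.605 pp.
TFP growth = 3.9 − 4.84 = -0.94%.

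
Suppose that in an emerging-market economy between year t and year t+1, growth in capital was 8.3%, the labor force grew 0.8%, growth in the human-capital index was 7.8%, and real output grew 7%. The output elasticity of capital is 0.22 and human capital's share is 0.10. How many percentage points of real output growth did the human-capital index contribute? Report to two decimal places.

Contribution = share × growth = 0.1 × 7.8 = 0.78 pp.

0.78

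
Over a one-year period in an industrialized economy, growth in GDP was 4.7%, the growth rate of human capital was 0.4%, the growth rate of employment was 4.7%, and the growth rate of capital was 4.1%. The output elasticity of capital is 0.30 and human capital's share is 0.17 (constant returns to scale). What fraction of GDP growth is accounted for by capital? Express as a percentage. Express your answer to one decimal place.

Capital accounted for 26.2% of growth.

Capital contributed 0.3 × 4.1 = 1.23 pp.
Share of growth = 1.23 / 4.7 × 100 = 26.17%.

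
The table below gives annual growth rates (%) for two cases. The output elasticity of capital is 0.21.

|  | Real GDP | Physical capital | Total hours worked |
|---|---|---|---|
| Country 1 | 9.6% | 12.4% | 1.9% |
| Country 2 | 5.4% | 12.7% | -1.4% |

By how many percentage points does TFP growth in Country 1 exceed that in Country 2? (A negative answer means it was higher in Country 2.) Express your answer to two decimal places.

Labor's share = 1 − 0.21 = 0.79.
Country 1: TFP = 9.6 − 2.604 − 1.501 = 5.495%.
Country 2: TFP = 5.4 − 2.667 + 1.106 = 3.839%.
Difference = 5.495 − (3.839) = 1.656 pp.

1.66 percentage points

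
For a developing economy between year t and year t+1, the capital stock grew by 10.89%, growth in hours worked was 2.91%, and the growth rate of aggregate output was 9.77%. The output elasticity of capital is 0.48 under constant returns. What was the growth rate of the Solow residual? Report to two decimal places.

3.03%

Labor's share = 1 − 0.48 = 0.52.
The capital stock: 0.48 × 10.89 = 5.2272 pp.
Hours worked: 0.52 × 2.91 = 1.5132 pp.
TFP growth = 9.77 − 6.7404 = 3.0296%.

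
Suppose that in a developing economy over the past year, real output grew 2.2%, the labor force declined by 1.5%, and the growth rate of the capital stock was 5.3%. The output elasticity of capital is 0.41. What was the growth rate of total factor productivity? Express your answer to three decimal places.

0.912%

Labor's share = 1 − 0.41 = 0.59.
The capital stock: 0.41 × 5.3 = 2.173 pp.
The labor force: 0.59 × (-1.5) = -0.885 pp.
TFP growth = 2.2 − 1.288 = 0.912%.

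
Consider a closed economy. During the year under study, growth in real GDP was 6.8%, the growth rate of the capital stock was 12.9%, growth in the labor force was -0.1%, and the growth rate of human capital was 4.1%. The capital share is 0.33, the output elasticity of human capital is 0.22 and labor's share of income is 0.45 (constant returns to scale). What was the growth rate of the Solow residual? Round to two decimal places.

Labor's share = 1 − 0.33 − 0.22 = 0.45.
The capital stock: 0.33 × 12.9 = 4.257 pp.
Human capital: 0.22 × 4.1 = 0.902 pp.
The labor force: 0.45 × (-0.1) = -0.045 pp.
TFP growth = 6.8 − 5.114 = 1.686%.

The Solow residual grew 1.69%.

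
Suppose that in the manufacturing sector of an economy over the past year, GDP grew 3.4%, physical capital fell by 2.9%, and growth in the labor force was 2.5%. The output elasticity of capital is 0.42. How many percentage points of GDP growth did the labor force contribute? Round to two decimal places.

Labor's share = 1 − 0.42 = 0.58.
Contribution = share × growth = 0.58 × 2.5 = 1.45 pp.

1.45 percentage points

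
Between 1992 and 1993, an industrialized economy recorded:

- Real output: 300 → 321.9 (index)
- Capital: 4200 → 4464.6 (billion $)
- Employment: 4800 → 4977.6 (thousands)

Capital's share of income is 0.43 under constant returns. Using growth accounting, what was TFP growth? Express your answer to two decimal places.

TFP growth was 2.48%.

Real output growth = (321.9 − 300) / 300 = 7.3%.
Capital growth = (4464.6 − 4200) / 4200 = 6.3%.
Employment growth = (4977.6 − 4800) / 4800 = 3.7%.
Labor's share = 1 − 0.43 = 0.57.
Capital: 0.43 × 6.3 = 2.709 pp.
Employment: 0.57 × 3.7 = 2.109 pp.
TFP growth = 7.3 − 4.818 = 2.482%.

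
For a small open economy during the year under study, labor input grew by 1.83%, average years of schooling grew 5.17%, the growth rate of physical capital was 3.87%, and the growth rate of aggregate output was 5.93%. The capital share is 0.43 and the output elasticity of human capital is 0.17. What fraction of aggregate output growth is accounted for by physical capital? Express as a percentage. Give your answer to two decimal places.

Physical capital contributed 0.43 × 3.87 = 1.6641 pp.
Share of growth = 1.6641 / 5.93 × 100 = 28.0624%.

Physical capital accounted for 28.06% of growth.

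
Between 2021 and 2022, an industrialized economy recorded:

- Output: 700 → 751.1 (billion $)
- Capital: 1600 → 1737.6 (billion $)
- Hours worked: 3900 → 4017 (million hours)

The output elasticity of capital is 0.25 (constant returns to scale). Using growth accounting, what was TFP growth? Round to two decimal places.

Output growth = (751.1 − 700) / 700 = 7.3%.
Capital growth = (1737.6 − 1600) / 1600 = 8.6%.
Hours worked growth = (4017 − 3900) / 3900 = 3%.
Labor's share = 1 − 0.25 = 0.75.
Capital: 0.25 × 8.6 = 2.15 pp.
Hours worked: 0.75 × 3 = 2.25 pp.
TFP growth = 7.3 − 4.4 = 2.9%.

TFP growth was 2.90%.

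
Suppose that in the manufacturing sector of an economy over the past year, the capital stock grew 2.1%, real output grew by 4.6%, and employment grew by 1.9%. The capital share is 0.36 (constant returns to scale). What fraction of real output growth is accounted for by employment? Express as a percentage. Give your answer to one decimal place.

Labor's share = 1 − 0.36 = 0.64.
Employment contributed 0.64 × 1.9 = 1.216 pp.
Share of growth = 1.216 / 4.6 × 100 = 26.435%.

Employment accounted for 26.4% of growth.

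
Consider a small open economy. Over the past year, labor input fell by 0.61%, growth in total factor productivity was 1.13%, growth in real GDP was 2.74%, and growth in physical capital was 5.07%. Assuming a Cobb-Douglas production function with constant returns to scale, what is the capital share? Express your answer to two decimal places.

gY = gA + α·gK + (1−α)·gL, so gY − gA − gL = α(gK − gL).
2.74 − 1.13 + 0.61 = α × (5.07 − (-0.61)).
2.22 = 5.68 α, so α = 0.3908.

α = 0.39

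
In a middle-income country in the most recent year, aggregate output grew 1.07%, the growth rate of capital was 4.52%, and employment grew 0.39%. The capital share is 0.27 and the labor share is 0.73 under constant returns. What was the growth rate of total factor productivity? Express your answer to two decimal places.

-0.44%

Labor's share = 1 − 0.27 = 0.73.
Capital: 0.27 × 4.52 = 1.2204 pp.
Employment: 0.73 × 0.39 = 0.2847 pp.
TFP growth = 1.07 − 1.5051 = -0.4351%.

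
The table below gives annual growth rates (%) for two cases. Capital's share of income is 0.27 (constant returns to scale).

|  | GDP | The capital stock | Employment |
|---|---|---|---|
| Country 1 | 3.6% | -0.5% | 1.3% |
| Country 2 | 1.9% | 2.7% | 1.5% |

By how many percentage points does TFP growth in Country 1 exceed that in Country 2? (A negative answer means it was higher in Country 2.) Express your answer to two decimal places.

2.71 percentage points

Labor's share = 1 − 0.27 = 0.73.
Country 1: TFP = 3.6 + 0.135 − 0.949 = 2.786%.
Country 2: TFP = 1.9 − 0.729 − 1.095 = 0.076%.
Difference = 2.786 − (0.076) = 2.71 pp.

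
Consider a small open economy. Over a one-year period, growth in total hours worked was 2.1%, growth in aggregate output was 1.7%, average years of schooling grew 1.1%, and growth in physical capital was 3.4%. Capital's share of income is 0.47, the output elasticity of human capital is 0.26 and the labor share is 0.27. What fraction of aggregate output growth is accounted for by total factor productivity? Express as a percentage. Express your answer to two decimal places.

Labor's share = 1 − 0.47 − 0.26 = 0.27.
Physical capital: 0.47 × 3.4 = 1.598 pp.
Average years of schooling: 0.26 × 1.1 = 0.286 pp.
Total hours worked: 0.27 × 2.1 = 0.567 pp.
TFP growth = 1.7 − 2.451 = -0.751%.
TFP share of growth = -0.751 / 1.7 × 100 = -44.1765%.

Total factor productivity accounted for -44.18% of growth.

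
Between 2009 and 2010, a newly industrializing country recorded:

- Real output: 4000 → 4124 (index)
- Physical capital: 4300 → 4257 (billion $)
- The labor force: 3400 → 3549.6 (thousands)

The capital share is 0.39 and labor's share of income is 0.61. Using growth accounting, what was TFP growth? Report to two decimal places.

0.81%

Real output growth = (4124 − 4000) / 4000 = 3.1%.
Physical capital growth = (4257 − 4300) / 4300 = -1%.
The labor force growth = (3549.6 − 3400) / 3400 = 4.4%.
Labor's share = 1 − 0.39 = 0.61.
Physical capital: 0.39 × (-1) = -0.39 pp.
The labor force: 0.61 × 4.4 = 2.684 pp.
TFP growth = 3.1 − 2.294 = 0.806%.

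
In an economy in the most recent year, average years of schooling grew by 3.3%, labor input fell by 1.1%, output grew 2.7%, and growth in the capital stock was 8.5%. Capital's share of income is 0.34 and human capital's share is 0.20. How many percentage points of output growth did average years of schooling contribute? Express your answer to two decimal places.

0.66

Contribution = share × growth = 0.2 × 3.3 = 0.66 pp.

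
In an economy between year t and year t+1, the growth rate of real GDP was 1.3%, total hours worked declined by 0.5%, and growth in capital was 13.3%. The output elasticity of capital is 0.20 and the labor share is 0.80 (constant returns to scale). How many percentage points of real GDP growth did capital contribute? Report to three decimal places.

Contribution = share × growth = 0.2 × 13.3 = 2.66 pp.

2.660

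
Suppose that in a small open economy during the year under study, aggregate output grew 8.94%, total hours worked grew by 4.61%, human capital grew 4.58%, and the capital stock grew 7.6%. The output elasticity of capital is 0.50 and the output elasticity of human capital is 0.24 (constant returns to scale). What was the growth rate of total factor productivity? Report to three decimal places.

2.842%

Labor's share = 1 − 0.5 − 0.24 = 0.26.
The capital stock: 0.5 × 7.6 = 3.8 pp.
Human capital: 0.24 × 4.58 = 1.0992 pp.
Total hours worked: 0.26 × 4.61 = 1.1986 pp.
TFP growth = 8.94 − 6.0978 = 2.8422%.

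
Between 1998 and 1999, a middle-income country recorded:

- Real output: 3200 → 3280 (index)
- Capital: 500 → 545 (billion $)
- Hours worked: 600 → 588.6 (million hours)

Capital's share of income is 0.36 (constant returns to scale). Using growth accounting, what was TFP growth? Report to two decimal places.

Real output growth = (3280 − 3200) / 3200 = 2.5%.
Capital growth = (545 − 500) / 500 = 9%.
Hours worked growth = (588.6 − 600) / 600 = -1.9%.
Labor's share = 1 − 0.36 = 0.64.
Capital: 0.36 × 9 = 3.24 pp.
Hours worked: 0.64 × (-1.9) = -1.216 pp.
TFP growth = 2.5 − 2.024 = 0.476%.

0.48%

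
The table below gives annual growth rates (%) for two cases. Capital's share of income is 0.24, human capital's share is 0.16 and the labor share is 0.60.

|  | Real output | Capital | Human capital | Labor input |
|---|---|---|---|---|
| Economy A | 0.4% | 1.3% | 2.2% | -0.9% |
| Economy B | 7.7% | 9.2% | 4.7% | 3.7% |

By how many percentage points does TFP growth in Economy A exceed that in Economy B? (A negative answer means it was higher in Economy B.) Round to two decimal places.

Labor's share = 1 − 0.24 − 0.16 = 0.6.
Economy A: TFP = 0.4 − 0.312 − 0.352 + 0.54 = 0.276%.
Economy B: TFP = 7.7 − 2.208 − 0.752 − 2.22 = 2.52%.
Difference = 0.276 − (2.52) = -2.244 pp.

-2.24 percentage points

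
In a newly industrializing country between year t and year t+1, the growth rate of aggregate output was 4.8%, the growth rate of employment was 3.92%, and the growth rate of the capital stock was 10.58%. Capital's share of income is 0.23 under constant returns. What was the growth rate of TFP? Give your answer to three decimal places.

-0.652%

Labor's share = 1 − 0.23 = 0.77.
The capital stock: 0.23 × 10.58 = 2.4334 pp.
Employment: 0.77 × 3.92 = 3.0184 pp.
TFP growth = 4.8 − 5.4518 = -0.6518%.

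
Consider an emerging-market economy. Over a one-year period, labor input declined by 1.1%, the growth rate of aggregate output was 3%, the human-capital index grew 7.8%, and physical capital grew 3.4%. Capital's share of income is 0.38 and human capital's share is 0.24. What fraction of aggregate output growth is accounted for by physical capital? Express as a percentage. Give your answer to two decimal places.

Physical capital accounted for 43.07% of growth.

Physical capital contributed 0.38 × 3.4 = 1.292 pp.
Share of growth = 1.292 / 3 × 100 = 43.0667%.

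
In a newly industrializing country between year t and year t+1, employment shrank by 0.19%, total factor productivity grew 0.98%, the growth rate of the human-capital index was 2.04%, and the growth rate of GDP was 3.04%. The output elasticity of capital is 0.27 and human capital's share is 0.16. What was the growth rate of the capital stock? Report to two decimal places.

Labor's share = 1 − 0.27 − 0.16 = 0.57.
gY = gA + 0.16×2.04 + 0.57×(-0.19) + 0.27×g.
0.27×g = 3.04 − 0.98 − 0.2181 = 1.8419.
g = 1.8419 / 0.27 = 6.8219%.

The capital stock grew 6.82%.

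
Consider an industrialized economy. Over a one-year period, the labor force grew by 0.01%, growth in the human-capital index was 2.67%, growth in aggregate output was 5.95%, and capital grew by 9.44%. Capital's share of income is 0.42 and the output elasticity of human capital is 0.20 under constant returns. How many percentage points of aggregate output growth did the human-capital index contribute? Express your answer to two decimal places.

Contribution = share × growth = 0.2 × 2.67 = 0.534 pp.

0.53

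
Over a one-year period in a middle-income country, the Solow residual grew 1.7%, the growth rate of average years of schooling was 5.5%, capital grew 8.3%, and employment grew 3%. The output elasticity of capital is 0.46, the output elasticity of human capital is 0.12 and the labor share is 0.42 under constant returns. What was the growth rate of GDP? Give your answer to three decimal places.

7.438%

Labor's share = 1 − 0.46 − 0.12 = 0.42.
Capital: 0.46 × 8.3 = 3.818 pp.
Average years of schooling: 0.12 × 5.5 = 0.66 pp.
Employment: 0.42 × 3 = 1.26 pp.
Output growth = 1.7 + 5.738 = 7.438%.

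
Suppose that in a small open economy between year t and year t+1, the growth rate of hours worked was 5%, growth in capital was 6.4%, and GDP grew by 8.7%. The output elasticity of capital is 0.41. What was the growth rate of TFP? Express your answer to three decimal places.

3.126%

Labor's share = 1 − 0.41 = 0.59.
Capital: 0.41 × 6.4 = 2.624 pp.
Hours worked: 0.59 × 5 = 2.95 pp.
TFP growth = 8.7 − 5.574 = 3.126%.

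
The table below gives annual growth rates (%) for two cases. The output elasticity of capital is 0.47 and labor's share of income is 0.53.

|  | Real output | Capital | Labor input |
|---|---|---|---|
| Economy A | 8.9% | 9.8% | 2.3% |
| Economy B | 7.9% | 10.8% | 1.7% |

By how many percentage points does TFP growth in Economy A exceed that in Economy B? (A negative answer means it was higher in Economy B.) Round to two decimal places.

1.15 percentage points

Labor's share = 1 − 0.47 = 0.53.
Economy A: TFP = 8.9 − 4.606 − 1.219 = 3.075%.
Economy B: TFP = 7.9 − 5.076 − 0.901 = 1.923%.
Difference = 3.075 − (1.923) = 1.152 pp.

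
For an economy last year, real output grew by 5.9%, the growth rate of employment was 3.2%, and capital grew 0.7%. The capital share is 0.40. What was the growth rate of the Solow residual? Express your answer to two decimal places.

Labor's share = 1 − 0.4 = 0.6.
Capital: 0.4 × 0.7 = 0.28 pp.
Employment: 0.6 × 3.2 = 1.92 pp.
TFP growth = 5.9 − 2.2 = 3.7%.

3.70%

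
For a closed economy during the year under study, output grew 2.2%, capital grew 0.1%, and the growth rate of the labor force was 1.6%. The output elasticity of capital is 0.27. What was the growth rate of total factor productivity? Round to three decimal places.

Labor's share = 1 − 0.27 = 0.73.
Capital: 0.27 × 0.1 = 0.027 pp.
The labor force: 0.73 × 1.6 = 1.168 pp.
TFP growth = 2.2 − 1.195 = 1.005%.

1.005%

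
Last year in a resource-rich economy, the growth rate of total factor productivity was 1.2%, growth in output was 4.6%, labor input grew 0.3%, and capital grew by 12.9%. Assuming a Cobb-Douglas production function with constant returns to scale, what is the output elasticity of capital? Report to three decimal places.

The output elasticity of capital is 0.246.

gY = gA + α·gK + (1−α)·gL, so gY − gA − gL = α(gK − gL).
4.6 − 1.2 − 0.3 = α × (12.9 − 0.3).
3.1 = 12.6 α, so α = 0.24603.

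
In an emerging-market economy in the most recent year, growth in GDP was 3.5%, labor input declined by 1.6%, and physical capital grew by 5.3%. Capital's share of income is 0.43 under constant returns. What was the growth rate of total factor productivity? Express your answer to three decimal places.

2.133%

Labor's share = 1 − 0.43 = 0.57.
Physical capital: 0.43 × 5.3 = 2.279 pp.
Labor input: 0.57 × (-1.6) = -0.912 pp.
TFP growth = 3.5 − 1.367 = 2.133%.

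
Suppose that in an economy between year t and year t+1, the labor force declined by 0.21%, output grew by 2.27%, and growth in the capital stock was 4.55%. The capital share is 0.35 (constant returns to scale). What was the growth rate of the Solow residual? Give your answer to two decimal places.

Labor's share = 1 − 0.35 = 0.65.
The capital stock: 0.35 × 4.55 = 1.5925 pp.
The labor force: 0.65 × (-0.21) = -0.1365 pp.
TFP growth = 2.27 − 1.456 = 0.814%.

0.81%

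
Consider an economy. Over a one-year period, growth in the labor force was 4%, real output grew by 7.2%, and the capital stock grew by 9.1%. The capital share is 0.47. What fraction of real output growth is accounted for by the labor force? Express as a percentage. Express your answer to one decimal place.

29.4%

Labor's share = 1 − 0.47 = 0.53.
The labor force contributed 0.53 × 4 = 2.12 pp.
Share of growth = 2.12 / 7.2 × 100 = 29.444%.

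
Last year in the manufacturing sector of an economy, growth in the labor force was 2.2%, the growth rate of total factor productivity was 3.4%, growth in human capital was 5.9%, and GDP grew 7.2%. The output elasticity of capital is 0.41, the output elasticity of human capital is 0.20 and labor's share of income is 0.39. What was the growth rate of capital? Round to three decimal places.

Capital grew 4.298%.

Labor's share = 1 − 0.41 − 0.2 = 0.39.
gY = gA + 0.2×5.9 + 0.39×2.2 + 0.41×g.
0.41×g = 7.2 − 3.4 − 2.038 = 1.762.
g = 1.762 / 0.41 = 4.29756%.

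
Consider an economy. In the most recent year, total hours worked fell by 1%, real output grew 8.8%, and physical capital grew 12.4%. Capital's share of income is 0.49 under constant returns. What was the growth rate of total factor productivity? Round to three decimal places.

Total factor productivity grew 3.234%.

Labor's share = 1 − 0.49 = 0.51.
Physical capital: 0.49 × 12.4 = 6.076 pp.
Total hours worked: 0.51 × (-1) = -0.51 pp.
TFP growth = 8.8 − 5.566 = 3.234%.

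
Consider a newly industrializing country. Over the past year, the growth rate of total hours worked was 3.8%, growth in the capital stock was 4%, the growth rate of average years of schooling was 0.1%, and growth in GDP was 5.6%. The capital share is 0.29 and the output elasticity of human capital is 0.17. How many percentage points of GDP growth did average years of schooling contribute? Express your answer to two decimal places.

Contribution = share × growth = 0.17 × 0.1 = 0.017 pp.

0.02 pp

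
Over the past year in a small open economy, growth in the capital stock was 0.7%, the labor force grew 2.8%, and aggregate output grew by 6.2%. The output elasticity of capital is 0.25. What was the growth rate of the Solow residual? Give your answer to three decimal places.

Labor's share = 1 − 0.25 = 0.75.
The capital stock: 0.25 × 0.7 = 0.175 pp.
The labor force: 0.75 × 2.8 = 2.1 pp.
TFP growth = 6.2 − 2.275 = 3.925%.

3.925%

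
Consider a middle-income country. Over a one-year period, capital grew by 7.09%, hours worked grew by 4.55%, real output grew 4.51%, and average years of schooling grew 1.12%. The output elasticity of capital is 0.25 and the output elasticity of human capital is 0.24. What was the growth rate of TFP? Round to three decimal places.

Labor's share = 1 − 0.25 − 0.24 = 0.51.
Capital: 0.25 × 7.09 = 1.7725 pp.
Average years of schooling: 0.24 × 1.12 = 0.2688 pp.
Hours worked: 0.51 × 4.55 = 2.3205 pp.
TFP growth = 4.51 − 4.3618 = 0.1482%.

0.148%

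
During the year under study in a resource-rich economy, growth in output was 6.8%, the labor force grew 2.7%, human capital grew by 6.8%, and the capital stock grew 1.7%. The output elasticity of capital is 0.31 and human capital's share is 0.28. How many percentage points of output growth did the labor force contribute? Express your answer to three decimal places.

Labor's share = 1 − 0.31 − 0.28 = 0.41.
Contribution = share × growth = 0.41 × 2.7 = 1.107 pp.

1.107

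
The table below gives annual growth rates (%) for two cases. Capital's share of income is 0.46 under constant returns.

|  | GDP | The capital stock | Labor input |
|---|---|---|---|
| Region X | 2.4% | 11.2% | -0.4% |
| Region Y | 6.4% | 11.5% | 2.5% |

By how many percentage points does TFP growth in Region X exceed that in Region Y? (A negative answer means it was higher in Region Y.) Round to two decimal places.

-2.30 percentage points

Labor's share = 1 − 0.46 = 0.54.
Region X: TFP = 2.4 − 5.152 + 0.216 = -2.536%.
Region Y: TFP = 6.4 − 5.29 − 1.35 = -0.24%.
Difference = -2.536 − (-0.24) = -2.296 pp.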